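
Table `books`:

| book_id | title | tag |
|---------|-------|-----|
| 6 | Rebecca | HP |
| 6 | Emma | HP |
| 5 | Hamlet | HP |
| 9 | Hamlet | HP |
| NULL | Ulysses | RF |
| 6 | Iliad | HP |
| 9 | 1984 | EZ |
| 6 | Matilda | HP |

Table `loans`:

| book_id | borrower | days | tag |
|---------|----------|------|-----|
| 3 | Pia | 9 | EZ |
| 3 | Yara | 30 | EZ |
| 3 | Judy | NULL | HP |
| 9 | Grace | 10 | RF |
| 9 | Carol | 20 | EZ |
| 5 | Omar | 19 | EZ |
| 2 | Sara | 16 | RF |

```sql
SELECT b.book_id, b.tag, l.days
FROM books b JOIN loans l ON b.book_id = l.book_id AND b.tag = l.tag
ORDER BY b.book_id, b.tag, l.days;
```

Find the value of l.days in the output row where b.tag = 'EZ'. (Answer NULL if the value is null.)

20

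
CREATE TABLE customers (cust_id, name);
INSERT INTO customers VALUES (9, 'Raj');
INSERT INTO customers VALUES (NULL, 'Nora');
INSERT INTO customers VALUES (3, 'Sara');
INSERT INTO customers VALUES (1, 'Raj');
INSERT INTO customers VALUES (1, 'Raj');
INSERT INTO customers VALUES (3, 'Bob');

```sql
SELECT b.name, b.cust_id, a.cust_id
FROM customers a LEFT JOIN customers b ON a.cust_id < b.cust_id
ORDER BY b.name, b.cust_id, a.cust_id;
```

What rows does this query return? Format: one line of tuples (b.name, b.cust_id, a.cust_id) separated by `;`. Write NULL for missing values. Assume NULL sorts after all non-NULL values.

(Bob, 3, 1); (Bob, 3, 1); (Raj, 9, 1); (Raj, 9, 1); (Raj, 9, 3); (Raj, 9, 3); (Sara, 3, 1); (Sara, 3, 1); (NULL, NULL, 9); (NULL, NULL, NULL)

LEFT JOIN keeps every row from `customers a`; unmatched rows get NULL for `customers b`'s columns.
Matching on a.cust_id < b.cust_id. A NULL in a compared column never satisfies the condition.
- a row (cust_id=9): no match → kept, b columns NULL.
- a row (cust_id=NULL): no match → kept, b columns NULL.
- a row (cust_id=3): matches 1 b row(s) → 1 output row(s).
- a row (cust_id=1): matches 3 b row(s) → 3 output row(s).
- a row (cust_id=1): matches 3 b row(s) → 3 output row(s).
- a row (cust_id=3): matches 1 b row(s) → 1 output row(s).
After projecting and ordering:
b.name | b.cust_id | a.cust_id
Bob | 3 | 1
Bob | 3 | 1
Raj | 9 | 1
Raj | 9 | 1
Raj | 9 | 3
Raj | 9 | 3
Sara | 3 | 1
Sara | 3 | 1
NULL | NULL | 9
NULL | NULL | NULL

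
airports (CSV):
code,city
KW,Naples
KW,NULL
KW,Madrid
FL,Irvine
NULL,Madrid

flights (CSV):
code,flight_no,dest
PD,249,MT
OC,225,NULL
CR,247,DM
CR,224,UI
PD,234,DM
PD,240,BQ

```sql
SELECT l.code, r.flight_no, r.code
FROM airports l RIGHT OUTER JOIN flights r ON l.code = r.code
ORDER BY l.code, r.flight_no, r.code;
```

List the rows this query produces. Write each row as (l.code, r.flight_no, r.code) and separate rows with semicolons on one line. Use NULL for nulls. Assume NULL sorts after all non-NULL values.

RIGHT JOIN keeps every row from `flights`; unmatched rows get NULL for `airports`'s columns.
Matching on l.code = r.code. A NULL in a compared column never satisfies the condition.
- code=KW: no matching r row.
- code=KW: no matching r row.
- code=KW: no matching r row.
- code=FL: no matching r row.
- code=NULL: no matching r row.
- 6 r row(s) had no l match → kept, l columns NULL.
After projecting and ordering:
l.code | r.flight_no | r.code
NULL | 224 | CR
NULL | 225 | OC
NULL | 234 | PD
NULL | 240 | PD
NULL | 247 | CR
NULL | 249 | PD

(NULL, 224, CR); (NULL, 225, OC); (NULL, 234, PD); (NULL, 240, PD); (NULL, 247, CR); (NULL, 249, PD)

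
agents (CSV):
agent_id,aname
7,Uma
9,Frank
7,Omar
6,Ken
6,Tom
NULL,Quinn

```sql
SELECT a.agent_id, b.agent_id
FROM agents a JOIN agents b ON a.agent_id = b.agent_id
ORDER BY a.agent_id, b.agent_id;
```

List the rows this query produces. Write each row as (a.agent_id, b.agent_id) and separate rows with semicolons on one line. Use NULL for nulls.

(6, 6); (6, 6); (6, 6); (6, 6); (7, 7); (7, 7); (7, 7); (7, 7); (9, 9)

INNER JOIN keeps only pairs where the ON condition holds.
Matching on a.agent_id = b.agent_id. A NULL in a compared column never satisfies the condition.
- a row (agent_id=7): matches 2 b row(s) → 2 output row(s).
- a row (agent_id=9): matches 1 b row(s) → 1 output row(s).
- a row (agent_id=7): matches 2 b row(s) → 2 output row(s).
- a row (agent_id=6): matches 2 b row(s) → 2 output row(s).
- a row (agent_id=6): matches 2 b row(s) → 2 output row(s).
- a row (agent_id=NULL): no match → dropped.
After projecting and ordering:
a.agent_id | b.agent_id
6 | 6
6 | 6
6 | 6
6 | 6
7 | 7
7 | 7
7 | 7
7 | 7
9 | 9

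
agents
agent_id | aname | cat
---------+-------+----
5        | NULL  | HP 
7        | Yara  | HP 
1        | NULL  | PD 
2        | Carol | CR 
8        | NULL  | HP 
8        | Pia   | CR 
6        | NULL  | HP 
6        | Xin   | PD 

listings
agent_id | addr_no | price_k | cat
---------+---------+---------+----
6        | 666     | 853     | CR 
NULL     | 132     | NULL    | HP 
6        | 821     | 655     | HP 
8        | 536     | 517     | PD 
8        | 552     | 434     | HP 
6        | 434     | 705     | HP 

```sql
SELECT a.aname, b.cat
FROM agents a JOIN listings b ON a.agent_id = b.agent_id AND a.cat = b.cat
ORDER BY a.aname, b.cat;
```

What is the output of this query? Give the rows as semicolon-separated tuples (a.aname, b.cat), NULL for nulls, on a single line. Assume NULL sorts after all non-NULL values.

(NULL, HP); (NULL, HP); (NULL, HP)

INNER JOIN keeps only pairs where the ON condition holds.
Matching on a.agent_id = b.agent_id AND a.cat = b.cat. A NULL in a compared column never satisfies the condition.
Matched pairs: 3.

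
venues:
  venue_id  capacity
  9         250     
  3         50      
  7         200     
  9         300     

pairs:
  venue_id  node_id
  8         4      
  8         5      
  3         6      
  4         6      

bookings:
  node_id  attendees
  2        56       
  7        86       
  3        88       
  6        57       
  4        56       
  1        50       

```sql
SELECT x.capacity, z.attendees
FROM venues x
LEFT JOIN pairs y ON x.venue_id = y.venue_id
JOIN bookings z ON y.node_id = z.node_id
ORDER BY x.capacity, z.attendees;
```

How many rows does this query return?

1

Step 1 — x LEFT JOIN y on venue_id → 4 row(s).
Then INNER JOIN `bookings z` on node_id: keep only rows whose y.node_id appears in z.
Result: 1 row(s).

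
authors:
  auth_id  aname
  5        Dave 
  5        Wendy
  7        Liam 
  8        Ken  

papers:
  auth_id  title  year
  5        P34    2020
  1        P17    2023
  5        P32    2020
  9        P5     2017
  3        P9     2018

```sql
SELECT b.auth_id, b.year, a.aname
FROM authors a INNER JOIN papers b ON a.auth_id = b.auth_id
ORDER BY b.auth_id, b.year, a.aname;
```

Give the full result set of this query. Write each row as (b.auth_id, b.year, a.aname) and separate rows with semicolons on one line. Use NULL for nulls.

(5, 2020, Dave); (5, 2020, Dave); (5, 2020, Wendy); (5, 2020, Wendy)

INNER JOIN keeps only pairs where the ON condition holds.
Matching on a.auth_id = b.auth_id.
- a (auth_id=5) pairs with 2 row(s) of b.
- a (auth_id=5) pairs with 2 row(s) of b.
- a (auth_id=7) has no partner → excluded.
- a (auth_id=8) has no partner → excluded.
After projecting and ordering:
b.auth_id | b.year | a.aname
5 | 2020 | Dave
5 | 2020 | Dave
5 | 2020 | Wendy
5 | 2020 | Wendy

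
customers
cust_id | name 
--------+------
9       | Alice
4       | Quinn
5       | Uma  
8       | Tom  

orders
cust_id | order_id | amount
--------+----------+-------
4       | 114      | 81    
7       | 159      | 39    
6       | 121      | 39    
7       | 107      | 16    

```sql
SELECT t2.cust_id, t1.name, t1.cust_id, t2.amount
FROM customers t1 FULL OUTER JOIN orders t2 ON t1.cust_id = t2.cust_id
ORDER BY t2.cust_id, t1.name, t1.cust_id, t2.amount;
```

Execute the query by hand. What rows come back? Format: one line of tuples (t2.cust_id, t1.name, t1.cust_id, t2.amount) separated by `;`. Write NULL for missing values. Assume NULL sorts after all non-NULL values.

(4, Quinn, 4, 81); (6, NULL, NULL, 39); (7, NULL, NULL, 16); (7, NULL, NULL, 39); (NULL, Alice, 9, NULL); (NULL, Tom, 8, NULL); (NULL, Uma, 5, NULL)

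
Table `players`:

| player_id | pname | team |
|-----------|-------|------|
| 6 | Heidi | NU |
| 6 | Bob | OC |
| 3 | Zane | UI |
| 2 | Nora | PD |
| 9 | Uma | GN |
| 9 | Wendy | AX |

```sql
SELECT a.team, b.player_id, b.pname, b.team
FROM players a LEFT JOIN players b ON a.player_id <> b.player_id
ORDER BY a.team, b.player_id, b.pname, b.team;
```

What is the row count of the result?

26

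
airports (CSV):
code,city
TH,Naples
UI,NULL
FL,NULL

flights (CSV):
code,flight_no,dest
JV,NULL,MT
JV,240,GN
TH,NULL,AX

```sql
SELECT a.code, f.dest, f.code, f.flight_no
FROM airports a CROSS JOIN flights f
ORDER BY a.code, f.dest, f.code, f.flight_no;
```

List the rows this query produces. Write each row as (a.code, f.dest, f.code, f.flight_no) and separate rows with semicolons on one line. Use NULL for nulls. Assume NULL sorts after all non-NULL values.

(FL, AX, TH, NULL); (FL, GN, JV, 240); (FL, MT, JV, NULL); (TH, AX, TH, NULL); (TH, GN, JV, 240); (TH, MT, JV, NULL); (UI, AX, TH, NULL); (UI, GN, JV, 240); (UI, MT, JV, NULL)

CROSS JOIN pairs every row of `airports` with every row of `flights`: 3 × 3 = 9 rows.
After projecting and ordering:
a.code | f.dest | f.code | f.flight_no
FL | AX | TH | NULL
FL | GN | JV | 240
FL | MT | JV | NULL
TH | AX | TH | NULL
TH | GN | JV | 240
TH | MT | JV | NULL
UI | AX | TH | NULL
UI | GN | JV | 240
UI | MT | JV | NULL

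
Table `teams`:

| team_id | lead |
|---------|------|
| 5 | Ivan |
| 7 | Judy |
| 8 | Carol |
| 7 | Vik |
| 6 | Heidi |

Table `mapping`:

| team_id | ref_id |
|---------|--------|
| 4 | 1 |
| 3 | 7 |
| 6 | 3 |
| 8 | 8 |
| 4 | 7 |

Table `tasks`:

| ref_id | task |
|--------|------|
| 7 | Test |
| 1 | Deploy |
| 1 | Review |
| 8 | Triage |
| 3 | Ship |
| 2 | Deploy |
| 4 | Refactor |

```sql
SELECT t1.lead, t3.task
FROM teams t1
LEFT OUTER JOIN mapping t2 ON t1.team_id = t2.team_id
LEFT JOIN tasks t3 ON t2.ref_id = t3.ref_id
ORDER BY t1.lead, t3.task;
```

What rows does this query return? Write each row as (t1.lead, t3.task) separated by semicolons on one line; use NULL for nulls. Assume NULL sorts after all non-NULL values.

Step 1 — t1 LEFT JOIN t2 on team_id → 5 row(s).
Then LEFT JOIN `tasks t3` on ref_id: each of those 5 rows is kept; rows whose t2.ref_id has no match in t3 get NULL for t3's columns.

(Carol, Triage); (Heidi, Ship); (Ivan, NULL); (Judy, NULL); (Vik, NULL)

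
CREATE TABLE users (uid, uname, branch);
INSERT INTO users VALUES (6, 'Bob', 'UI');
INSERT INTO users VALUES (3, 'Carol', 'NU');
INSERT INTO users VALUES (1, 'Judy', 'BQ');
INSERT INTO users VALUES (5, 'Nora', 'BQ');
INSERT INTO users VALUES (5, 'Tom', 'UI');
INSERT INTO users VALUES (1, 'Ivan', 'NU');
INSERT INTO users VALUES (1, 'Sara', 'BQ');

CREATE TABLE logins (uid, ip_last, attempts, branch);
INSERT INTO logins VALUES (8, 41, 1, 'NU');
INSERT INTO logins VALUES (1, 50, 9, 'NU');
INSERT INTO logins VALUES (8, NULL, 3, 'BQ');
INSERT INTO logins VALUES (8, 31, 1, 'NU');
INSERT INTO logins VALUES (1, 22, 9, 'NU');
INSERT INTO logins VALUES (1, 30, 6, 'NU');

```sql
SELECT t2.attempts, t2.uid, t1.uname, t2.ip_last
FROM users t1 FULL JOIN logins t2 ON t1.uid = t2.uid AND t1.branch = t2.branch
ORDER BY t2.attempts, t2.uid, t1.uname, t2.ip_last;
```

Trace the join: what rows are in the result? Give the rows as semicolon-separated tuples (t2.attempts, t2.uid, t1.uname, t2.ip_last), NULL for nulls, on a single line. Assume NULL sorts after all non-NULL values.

(1, 8, NULL, 31); (1, 8, NULL, 41); (3, 8, NULL, NULL); (6, 1, Ivan, 30); (9, 1, Ivan, 22); (9, 1, Ivan, 50); (NULL, NULL, Bob, NULL); (NULL, NULL, Carol, NULL); (NULL, NULL, Judy, NULL); (NULL, NULL, Nora, NULL); (NULL, NULL, Sara, NULL); (NULL, NULL, Tom, NULL)

FULL OUTER JOIN keeps every row from both sides; unmatched rows get NULL for the other side's columns.
Matching on t1.uid = t2.uid AND t1.branch = t2.branch.
- uid=6, branch=UI: no t2 row matches, row kept with t2 columns NULL.
- uid=3, branch=NU: no t2 row matches, row kept with t2 columns NULL.
- uid=1, branch=BQ: no t2 row matches, row kept with t2 columns NULL.
- uid=5, branch=BQ: no t2 row matches, row kept with t2 columns NULL.
- uid=5, branch=UI: no t2 row matches, row kept with t2 columns NULL.
- uid=1, branch=NU: 3 matching t2 row(s), so 3 row(s) emitted.
- uid=1, branch=BQ: no t2 row matches, row kept with t2 columns NULL.
- plus 3 unmatched t2 row(s), each kept with NULL t1 columns.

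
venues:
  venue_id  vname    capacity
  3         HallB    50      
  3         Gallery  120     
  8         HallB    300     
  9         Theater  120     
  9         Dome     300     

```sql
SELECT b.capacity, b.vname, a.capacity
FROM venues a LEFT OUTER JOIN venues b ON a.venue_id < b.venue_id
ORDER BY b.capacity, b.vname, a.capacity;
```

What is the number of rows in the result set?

10

LEFT JOIN keeps every row from `venues a`; unmatched rows get NULL for `venues b`'s columns.
Matching on a.venue_id < b.venue_id.
- a[0] venue_id=3 → 3 match(es) in b → 3 row(s).
- a[1] venue_id=3 → 3 match(es) in b → 3 row(s).
- a[2] venue_id=8 → 2 match(es) in b → 2 row(s).
- a[3] venue_id=9 → no match; kept with NULLs on the b side.
- a[4] venue_id=9 → no match; kept with NULLs on the b side.
Total: 8 matched + 2 padded = 10 rows.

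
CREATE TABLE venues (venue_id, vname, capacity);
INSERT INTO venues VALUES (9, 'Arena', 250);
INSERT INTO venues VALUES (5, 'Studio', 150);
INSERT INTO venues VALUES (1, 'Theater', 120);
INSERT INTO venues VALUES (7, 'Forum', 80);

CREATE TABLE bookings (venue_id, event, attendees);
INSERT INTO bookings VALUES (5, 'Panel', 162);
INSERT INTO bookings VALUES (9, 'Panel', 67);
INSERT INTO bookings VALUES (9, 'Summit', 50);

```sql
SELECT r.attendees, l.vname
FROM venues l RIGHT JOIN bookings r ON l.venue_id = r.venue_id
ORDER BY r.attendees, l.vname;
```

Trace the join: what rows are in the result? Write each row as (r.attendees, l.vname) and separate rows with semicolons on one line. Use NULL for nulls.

(50, Arena); (67, Arena); (162, Studio)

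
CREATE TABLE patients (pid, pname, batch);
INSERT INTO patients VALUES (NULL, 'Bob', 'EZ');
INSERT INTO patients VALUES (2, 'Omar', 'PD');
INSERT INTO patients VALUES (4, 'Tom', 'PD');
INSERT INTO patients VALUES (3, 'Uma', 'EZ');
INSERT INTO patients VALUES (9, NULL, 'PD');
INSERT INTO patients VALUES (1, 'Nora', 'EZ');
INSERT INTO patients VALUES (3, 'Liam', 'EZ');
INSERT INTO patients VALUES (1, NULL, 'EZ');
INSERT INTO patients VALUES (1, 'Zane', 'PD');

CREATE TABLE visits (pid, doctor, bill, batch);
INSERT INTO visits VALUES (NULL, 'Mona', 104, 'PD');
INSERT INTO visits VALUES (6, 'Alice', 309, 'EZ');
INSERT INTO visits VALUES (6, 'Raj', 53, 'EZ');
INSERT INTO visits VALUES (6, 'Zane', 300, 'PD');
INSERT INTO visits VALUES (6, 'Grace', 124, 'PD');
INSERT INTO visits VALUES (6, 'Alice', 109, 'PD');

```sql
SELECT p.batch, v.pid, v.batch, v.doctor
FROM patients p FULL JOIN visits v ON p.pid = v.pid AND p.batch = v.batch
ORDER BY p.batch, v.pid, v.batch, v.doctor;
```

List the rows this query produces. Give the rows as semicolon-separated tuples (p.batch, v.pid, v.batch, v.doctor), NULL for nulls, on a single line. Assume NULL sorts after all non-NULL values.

(EZ, NULL, NULL, NULL); (EZ, NULL, NULL, NULL); (EZ, NULL, NULL, NULL); (EZ, NULL, NULL, NULL); (EZ, NULL, NULL, NULL); (PD, NULL, NULL, NULL); (PD, NULL, NULL, NULL); (PD, NULL, NULL, NULL); (PD, NULL, NULL, NULL); (NULL, 6, EZ, Alice); (NULL, 6, EZ, Raj); (NULL, 6, PD, Alice); (NULL, 6, PD, Grace); (NULL, 6, PD, Zane); (NULL, NULL, PD, Mona)

FULL OUTER JOIN keeps every row from both sides; unmatched rows get NULL for the other side's columns.
Matching on p.pid = v.pid AND p.batch = v.batch. A NULL in a compared column never satisfies the condition.
- pid=NULL, batch=EZ: no v row matches, row kept with v columns NULL.
- pid=2, batch=PD: no v row matches, row kept with v columns NULL.
- pid=4, batch=PD: no v row matches, row kept with v columns NULL.
- pid=3, batch=EZ: no v row matches, row kept with v columns NULL.
- pid=9, batch=PD: no v row matches, row kept with v columns NULL.
- pid=1, batch=EZ: no v row matches, row kept with v columns NULL.
- pid=3, batch=EZ: no v row matches, row kept with v columns NULL.
- pid=1, batch=EZ: no v row matches, row kept with v columns NULL.
- pid=1, batch=PD: no v row matches, row kept with v columns NULL.
- plus 6 unmatched v row(s), each kept with NULL p columns.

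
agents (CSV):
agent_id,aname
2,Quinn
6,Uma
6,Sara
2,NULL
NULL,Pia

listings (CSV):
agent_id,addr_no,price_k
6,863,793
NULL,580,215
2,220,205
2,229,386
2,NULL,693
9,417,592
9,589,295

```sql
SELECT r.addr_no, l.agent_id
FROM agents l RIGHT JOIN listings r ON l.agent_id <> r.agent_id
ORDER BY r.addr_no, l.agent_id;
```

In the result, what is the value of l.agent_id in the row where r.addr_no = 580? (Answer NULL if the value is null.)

NULL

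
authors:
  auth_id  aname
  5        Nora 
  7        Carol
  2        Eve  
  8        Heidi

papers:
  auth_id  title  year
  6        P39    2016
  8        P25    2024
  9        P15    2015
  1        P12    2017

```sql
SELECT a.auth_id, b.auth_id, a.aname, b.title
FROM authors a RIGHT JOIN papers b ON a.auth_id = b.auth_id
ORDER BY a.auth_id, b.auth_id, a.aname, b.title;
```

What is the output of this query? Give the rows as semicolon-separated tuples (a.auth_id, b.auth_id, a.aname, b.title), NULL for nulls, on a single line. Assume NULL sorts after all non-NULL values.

(8, 8, Heidi, P25); (NULL, 1, NULL, P12); (NULL, 6, NULL, P39); (NULL, 9, NULL, P15)

RIGHT JOIN keeps every row from `papers`; unmatched rows get NULL for `authors`'s columns.
Matching on a.auth_id = b.auth_id.
- auth_id=5: no matching b row.
- auth_id=7: no matching b row.
- auth_id=2: no matching b row.
- auth_id=8: 1 matching b row(s), so 1 row(s) emitted.
- 3 row(s) from b found no a partner → padded with NULL.
After projecting and ordering:
a.auth_id | b.auth_id | a.aname | b.title
8 | 8 | Heidi | P25
NULL | 1 | NULL | P12
NULL | 6 | NULL | P39
NULL | 9 | NULL | P15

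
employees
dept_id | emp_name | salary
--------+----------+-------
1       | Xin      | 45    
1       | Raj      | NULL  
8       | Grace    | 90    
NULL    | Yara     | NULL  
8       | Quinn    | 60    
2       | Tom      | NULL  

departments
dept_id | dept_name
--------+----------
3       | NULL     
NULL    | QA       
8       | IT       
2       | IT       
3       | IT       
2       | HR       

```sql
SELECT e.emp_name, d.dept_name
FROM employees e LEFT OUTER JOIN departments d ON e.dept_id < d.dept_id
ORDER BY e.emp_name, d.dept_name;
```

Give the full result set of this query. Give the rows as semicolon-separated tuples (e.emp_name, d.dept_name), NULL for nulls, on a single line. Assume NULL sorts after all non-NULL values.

(Grace, NULL); (Quinn, NULL); (Raj, HR); (Raj, IT); (Raj, IT); (Raj, IT); (Raj, NULL); (Tom, IT); (Tom, IT); (Tom, NULL); (Xin, HR); (Xin, IT); (Xin, IT); (Xin, IT); (Xin, NULL); (Yara, NULL)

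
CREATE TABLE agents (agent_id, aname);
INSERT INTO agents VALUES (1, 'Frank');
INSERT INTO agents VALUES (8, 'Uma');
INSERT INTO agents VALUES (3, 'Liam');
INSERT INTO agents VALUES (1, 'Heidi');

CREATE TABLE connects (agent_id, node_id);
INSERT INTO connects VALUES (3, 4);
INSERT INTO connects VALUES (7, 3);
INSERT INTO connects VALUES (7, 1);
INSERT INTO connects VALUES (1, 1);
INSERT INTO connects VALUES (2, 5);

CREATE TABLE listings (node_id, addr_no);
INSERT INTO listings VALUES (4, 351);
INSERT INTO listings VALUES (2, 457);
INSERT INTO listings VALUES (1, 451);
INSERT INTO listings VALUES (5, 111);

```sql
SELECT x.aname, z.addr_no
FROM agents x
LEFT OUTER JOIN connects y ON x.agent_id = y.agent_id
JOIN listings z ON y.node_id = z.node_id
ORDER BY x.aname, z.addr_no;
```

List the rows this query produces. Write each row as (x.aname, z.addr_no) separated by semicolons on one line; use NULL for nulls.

(Frank, 451); (Heidi, 451); (Liam, 351)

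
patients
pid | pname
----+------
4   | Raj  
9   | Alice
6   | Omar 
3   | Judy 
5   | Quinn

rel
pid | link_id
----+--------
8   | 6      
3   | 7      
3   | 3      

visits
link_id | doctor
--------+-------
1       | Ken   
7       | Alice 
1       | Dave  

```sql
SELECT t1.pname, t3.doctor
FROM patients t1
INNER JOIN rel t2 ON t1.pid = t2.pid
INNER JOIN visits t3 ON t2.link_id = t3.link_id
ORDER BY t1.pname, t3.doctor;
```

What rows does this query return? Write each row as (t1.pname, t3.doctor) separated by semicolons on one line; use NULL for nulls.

(Judy, Alice)

Evaluate left to right. First `patients t1 INNER JOIN rel t2` on pid: 2 row(s).
Then INNER JOIN `visits t3` on link_id: keep only rows whose t2.link_id appears in t3.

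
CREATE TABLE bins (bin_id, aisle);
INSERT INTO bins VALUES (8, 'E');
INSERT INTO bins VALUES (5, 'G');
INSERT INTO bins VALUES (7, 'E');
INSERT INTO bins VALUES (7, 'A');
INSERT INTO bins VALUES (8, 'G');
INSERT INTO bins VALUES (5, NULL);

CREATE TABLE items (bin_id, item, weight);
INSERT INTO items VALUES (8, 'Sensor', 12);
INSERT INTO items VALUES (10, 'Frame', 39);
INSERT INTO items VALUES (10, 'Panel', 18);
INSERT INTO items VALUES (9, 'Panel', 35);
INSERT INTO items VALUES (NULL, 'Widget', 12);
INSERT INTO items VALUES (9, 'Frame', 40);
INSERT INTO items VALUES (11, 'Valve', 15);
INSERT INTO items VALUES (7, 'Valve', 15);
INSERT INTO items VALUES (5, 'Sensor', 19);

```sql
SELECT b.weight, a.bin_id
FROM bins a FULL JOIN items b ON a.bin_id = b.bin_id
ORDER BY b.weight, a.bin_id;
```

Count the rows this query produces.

12

FULL OUTER JOIN keeps every row from both sides; unmatched rows get NULL for the other side's columns.
Matching on a.bin_id = b.bin_id. A NULL in a compared column never satisfies the condition.
- a (bin_id=8) pairs with 1 row(s) of b.
- a (bin_id=5) pairs with 1 row(s) of b.
- a (bin_id=7) pairs with 1 row(s) of b.
- a (bin_id=7) pairs with 1 row(s) of b.
- a (bin_id=8) pairs with 1 row(s) of b.
- a (bin_id=5) pairs with 1 row(s) of b.
- 6 row(s) from b found no a partner → padded with NULL.
Total: 6 matched + 6 padded = 12 rows.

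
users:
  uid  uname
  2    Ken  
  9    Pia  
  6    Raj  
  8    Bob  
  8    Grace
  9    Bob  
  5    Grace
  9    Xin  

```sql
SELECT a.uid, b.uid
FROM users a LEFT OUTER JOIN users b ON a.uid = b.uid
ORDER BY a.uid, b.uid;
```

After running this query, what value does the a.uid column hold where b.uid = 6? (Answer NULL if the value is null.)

LEFT JOIN keeps every row from `users a`; unmatched rows get NULL for `users b`'s columns.
Matching on a.uid = b.uid.
Matched pairs: 16; unmatched a rows kept: 0.

6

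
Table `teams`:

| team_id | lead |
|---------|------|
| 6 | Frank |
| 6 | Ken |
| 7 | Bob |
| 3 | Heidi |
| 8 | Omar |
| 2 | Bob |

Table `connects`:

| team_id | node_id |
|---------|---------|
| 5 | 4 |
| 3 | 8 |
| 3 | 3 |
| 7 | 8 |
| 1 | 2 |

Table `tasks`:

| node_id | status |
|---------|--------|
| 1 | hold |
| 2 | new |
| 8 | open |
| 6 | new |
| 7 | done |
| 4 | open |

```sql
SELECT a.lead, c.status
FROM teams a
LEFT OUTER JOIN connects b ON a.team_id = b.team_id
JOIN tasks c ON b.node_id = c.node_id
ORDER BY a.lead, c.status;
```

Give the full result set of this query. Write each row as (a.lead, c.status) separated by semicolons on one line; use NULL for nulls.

(Bob, open); (Heidi, open)

Evaluate left to right. First `teams a LEFT JOIN connects b` on team_id: 7 row(s).
Then INNER JOIN `tasks c` on node_id: keep only rows whose b.node_id appears in c.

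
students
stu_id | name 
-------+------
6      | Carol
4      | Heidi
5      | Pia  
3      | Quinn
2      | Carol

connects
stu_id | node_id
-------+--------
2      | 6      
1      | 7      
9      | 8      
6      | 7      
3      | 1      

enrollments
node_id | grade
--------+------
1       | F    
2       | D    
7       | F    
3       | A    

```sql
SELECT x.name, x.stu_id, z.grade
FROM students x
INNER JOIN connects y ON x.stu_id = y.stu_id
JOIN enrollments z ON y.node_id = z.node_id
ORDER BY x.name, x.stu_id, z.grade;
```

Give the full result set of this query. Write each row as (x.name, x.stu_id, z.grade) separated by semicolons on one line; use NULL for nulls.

(Carol, 6, F); (Quinn, 3, F)

Evaluate left to right. First `students x INNER JOIN connects y` on stu_id: 3 row(s).
Then INNER JOIN `enrollments z` on node_id: keep only rows whose y.node_id appears in z.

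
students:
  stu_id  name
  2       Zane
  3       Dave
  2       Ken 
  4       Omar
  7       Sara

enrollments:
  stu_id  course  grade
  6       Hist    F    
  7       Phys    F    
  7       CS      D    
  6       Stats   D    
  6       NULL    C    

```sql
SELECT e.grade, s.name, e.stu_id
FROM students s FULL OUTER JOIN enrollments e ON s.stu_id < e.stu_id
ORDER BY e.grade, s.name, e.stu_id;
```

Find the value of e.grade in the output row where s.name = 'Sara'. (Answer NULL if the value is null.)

FULL OUTER JOIN keeps every row from both sides; unmatched rows get NULL for the other side's columns.
Matching on s.stu_id < e.stu_id.
- s row (stu_id=2): matches 5 e row(s) → 5 output row(s).
- s row (stu_id=3): matches 5 e row(s) → 5 output row(s).
- s row (stu_id=2): matches 5 e row(s) → 5 output row(s).
- s row (stu_id=4): matches 5 e row(s) → 5 output row(s).
- s row (stu_id=7): no match → kept, e columns NULL.

NULL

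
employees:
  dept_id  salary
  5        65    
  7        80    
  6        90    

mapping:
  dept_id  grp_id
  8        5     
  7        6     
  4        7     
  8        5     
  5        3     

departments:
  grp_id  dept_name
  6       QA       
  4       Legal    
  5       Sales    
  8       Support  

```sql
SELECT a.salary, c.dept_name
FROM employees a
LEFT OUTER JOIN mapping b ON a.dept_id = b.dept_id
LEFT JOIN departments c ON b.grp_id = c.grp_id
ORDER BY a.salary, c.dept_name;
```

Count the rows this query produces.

Evaluate left to right. First `employees a LEFT JOIN mapping b` on dept_id: 3 row(s).
Then LEFT JOIN `departments c` on grp_id: each of those 3 rows is kept; rows whose b.grp_id has no match in c get NULL for c's columns.
Result: 3 row(s).

3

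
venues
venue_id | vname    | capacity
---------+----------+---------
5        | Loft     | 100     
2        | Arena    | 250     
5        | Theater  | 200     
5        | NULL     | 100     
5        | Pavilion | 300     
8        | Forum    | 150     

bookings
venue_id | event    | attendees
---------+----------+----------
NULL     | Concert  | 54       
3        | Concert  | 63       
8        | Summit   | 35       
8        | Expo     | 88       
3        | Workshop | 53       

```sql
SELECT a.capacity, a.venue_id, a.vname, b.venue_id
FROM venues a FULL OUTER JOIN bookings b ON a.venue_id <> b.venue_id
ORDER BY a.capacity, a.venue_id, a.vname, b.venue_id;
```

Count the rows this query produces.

23

FULL OUTER JOIN keeps every row from both sides; unmatched rows get NULL for the other side's columns.
Matching on a.venue_id <> b.venue_id. A NULL in a compared column never satisfies the condition.
- a (venue_id=5) pairs with 4 row(s) of b.
- a (venue_id=2) pairs with 4 row(s) of b.
- a (venue_id=5) pairs with 4 row(s) of b.
- a (venue_id=5) pairs with 4 row(s) of b.
- a (venue_id=5) pairs with 4 row(s) of b.
- a (venue_id=8) pairs with 2 row(s) of b.
- 1 b row(s) had no a match → kept, a columns NULL.
Total: 22 matched + 1 padded = 23 rows.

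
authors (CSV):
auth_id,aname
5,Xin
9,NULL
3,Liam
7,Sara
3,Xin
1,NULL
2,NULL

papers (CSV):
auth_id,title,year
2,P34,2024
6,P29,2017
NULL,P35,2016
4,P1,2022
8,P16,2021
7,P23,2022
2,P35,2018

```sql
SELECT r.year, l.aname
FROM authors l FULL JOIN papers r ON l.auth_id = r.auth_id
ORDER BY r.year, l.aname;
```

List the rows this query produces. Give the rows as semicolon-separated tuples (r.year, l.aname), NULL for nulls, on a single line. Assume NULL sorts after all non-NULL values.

FULL OUTER JOIN keeps every row from both sides; unmatched rows get NULL for the other side's columns.
Matching on l.auth_id = r.auth_id. A NULL in a compared column never satisfies the condition.
- auth_id=5: no r row matches, row kept with r columns NULL.
- auth_id=9: no r row matches, row kept with r columns NULL.
- auth_id=3: no r row matches, row kept with r columns NULL.
- auth_id=7: 1 matching r row(s), so 1 row(s) emitted.
- auth_id=3: no r row matches, row kept with r columns NULL.
- auth_id=1: no r row matches, row kept with r columns NULL.
- auth_id=2: 2 matching r row(s), so 2 row(s) emitted.
- 4 row(s) from r found no l partner → padded with NULL.

(2016, NULL); (2017, NULL); (2018, NULL); (2021, NULL); (2022, Sara); (2022, NULL); (2024, NULL); (NULL, Liam); (NULL, Xin); (NULL, Xin); (NULL, NULL); (NULL, NULL)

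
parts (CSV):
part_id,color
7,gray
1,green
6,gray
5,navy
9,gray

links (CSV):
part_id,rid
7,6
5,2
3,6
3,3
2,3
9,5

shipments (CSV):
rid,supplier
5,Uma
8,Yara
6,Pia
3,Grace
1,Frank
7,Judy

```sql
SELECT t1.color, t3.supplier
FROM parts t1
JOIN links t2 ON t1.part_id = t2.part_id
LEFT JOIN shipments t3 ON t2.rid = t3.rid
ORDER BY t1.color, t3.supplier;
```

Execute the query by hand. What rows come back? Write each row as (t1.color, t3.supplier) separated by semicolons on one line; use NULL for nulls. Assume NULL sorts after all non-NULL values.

Evaluate left to right. First `parts t1 INNER JOIN links t2` on part_id: 3 row(s).
Then LEFT JOIN `shipments t3` on rid: each of those 3 rows is kept; rows whose t2.rid has no match in t3 get NULL for t3's columns.

(gray, Pia); (gray, Uma); (navy, NULL)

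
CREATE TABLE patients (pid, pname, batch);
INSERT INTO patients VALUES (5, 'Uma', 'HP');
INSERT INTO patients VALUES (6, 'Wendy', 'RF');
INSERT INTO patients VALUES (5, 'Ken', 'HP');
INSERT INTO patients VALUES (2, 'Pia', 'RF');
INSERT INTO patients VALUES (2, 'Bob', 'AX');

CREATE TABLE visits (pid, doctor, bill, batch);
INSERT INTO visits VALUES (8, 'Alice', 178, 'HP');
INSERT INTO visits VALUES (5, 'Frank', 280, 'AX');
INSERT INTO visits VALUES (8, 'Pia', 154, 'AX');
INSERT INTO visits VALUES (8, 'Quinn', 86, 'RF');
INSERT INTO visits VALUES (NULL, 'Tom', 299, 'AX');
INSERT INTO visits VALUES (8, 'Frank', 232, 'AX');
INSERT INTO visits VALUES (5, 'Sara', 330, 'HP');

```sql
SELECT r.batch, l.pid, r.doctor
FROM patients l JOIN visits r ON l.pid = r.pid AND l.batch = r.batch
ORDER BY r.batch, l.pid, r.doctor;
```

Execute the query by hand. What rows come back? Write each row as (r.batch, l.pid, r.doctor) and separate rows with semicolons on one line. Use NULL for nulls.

INNER JOIN keeps only pairs where the ON condition holds.
Matching on l.pid = r.pid AND l.batch = r.batch. A NULL in a compared column never satisfies the condition.
- l[0] pid=5, batch=HP → 1 match(es) in r → 1 row(s).
- l[1] pid=6, batch=RF → no match; dropped.
- l[2] pid=5, batch=HP → 1 match(es) in r → 1 row(s).
- l[3] pid=2, batch=RF → no match; dropped.
- l[4] pid=2, batch=AX → no match; dropped.
After projecting and ordering:
r.batch | l.pid | r.doctor
HP | 5 | Sara
HP | 5 | Sara

(HP, 5, Sara); (HP, 5, Sara)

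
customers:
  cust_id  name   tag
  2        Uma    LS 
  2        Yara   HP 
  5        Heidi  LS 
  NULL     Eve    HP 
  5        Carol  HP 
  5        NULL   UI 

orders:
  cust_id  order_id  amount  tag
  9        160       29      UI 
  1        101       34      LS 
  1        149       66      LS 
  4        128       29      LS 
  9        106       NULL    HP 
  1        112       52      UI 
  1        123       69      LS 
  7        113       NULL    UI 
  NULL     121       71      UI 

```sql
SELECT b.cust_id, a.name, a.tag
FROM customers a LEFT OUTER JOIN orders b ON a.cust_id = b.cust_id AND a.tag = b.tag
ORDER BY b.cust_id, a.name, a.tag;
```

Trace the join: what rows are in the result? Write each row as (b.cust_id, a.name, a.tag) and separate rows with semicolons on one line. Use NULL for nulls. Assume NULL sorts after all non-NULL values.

LEFT JOIN keeps every row from `customers`; unmatched rows get NULL for `orders`'s columns.
Matching on a.cust_id = b.cust_id AND a.tag = b.tag. A NULL in a compared column never satisfies the condition.
- a (cust_id=2, tag=LS) has no partner → padded with NULL.
- a (cust_id=2, tag=HP) has no partner → padded with NULL.
- a (cust_id=5, tag=LS) has no partner → padded with NULL.
- a (cust_id=NULL, tag=HP) has no partner → padded with NULL.
- a (cust_id=5, tag=HP) has no partner → padded with NULL.
- a (cust_id=5, tag=UI) has no partner → padded with NULL.
After projecting and ordering:
b.cust_id | a.name | a.tag
NULL | Carol | HP
NULL | Eve | HP
NULL | Heidi | LS
NULL | Uma | LS
NULL | Yara | HP
NULL | NULL | UI

(NULL, Carol, HP); (NULL, Eve, HP); (NULL, Heidi, LS); (NULL, Uma, LS); (NULL, Yara, HP); (NULL, NULL, UI)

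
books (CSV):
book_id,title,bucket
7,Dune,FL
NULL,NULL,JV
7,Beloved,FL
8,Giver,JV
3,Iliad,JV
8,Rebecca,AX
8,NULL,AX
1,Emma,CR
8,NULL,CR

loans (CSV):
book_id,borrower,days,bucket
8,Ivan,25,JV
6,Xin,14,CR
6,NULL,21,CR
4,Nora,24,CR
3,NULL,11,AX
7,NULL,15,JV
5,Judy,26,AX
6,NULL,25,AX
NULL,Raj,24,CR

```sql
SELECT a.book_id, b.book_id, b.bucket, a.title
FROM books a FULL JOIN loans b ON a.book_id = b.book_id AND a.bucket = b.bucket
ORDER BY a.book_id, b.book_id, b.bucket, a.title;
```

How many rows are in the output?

FULL OUTER JOIN keeps every row from both sides; unmatched rows get NULL for the other side's columns.
Matching on a.book_id = b.book_id AND a.bucket = b.bucket. A NULL in a compared column never satisfies the condition.
- a row (book_id=7, bucket=FL): no match → kept, b columns NULL.
- a row (book_id=NULL, bucket=JV): no match → kept, b columns NULL.
- a row (book_id=7, bucket=FL): no match → kept, b columns NULL.
- a row (book_id=8, bucket=JV): matches 1 b row(s) → 1 output row(s).
- a row (book_id=3, bucket=JV): no match → kept, b columns NULL.
- a row (book_id=8, bucket=AX): no match → kept, b columns NULL.
- a row (book_id=8, bucket=AX): no match → kept, b columns NULL.
- a row (book_id=1, bucket=CR): no match → kept, b columns NULL.
- a row (book_id=8, bucket=CR): no match → kept, b columns NULL.
- plus 8 unmatched b row(s), each kept with NULL a columns.
Total: 1 matched + 16 padded = 17 rows.

17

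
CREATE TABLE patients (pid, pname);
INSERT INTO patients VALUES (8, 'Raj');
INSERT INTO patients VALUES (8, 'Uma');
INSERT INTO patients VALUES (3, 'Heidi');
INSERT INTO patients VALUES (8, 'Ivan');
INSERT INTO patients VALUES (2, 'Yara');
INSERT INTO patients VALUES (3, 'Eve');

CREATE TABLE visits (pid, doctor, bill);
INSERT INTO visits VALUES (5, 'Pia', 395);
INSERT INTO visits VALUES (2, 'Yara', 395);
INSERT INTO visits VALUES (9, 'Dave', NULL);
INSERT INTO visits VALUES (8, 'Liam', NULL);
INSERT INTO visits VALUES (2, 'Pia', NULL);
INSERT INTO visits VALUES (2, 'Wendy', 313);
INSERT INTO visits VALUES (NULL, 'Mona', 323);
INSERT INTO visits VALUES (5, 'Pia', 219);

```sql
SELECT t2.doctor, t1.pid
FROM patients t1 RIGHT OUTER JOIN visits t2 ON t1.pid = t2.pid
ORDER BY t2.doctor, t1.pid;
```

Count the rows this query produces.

RIGHT JOIN keeps every row from `visits`; unmatched rows get NULL for `patients`'s columns.
Matching on t1.pid = t2.pid. A NULL in a compared column never satisfies the condition.
- t1[0] pid=8 → 1 match(es) in t2 → 1 row(s).
- t1[1] pid=8 → 1 match(es) in t2 → 1 row(s).
- t1[2] pid=3 → no match.
- t1[3] pid=8 → 1 match(es) in t2 → 1 row(s).
- t1[4] pid=2 → 3 match(es) in t2 → 3 row(s).
- t1[5] pid=3 → no match.
- plus 4 unmatched t2 row(s), each kept with NULL t1 columns.
Total: 6 matched + 4 padded = 10 rows.

10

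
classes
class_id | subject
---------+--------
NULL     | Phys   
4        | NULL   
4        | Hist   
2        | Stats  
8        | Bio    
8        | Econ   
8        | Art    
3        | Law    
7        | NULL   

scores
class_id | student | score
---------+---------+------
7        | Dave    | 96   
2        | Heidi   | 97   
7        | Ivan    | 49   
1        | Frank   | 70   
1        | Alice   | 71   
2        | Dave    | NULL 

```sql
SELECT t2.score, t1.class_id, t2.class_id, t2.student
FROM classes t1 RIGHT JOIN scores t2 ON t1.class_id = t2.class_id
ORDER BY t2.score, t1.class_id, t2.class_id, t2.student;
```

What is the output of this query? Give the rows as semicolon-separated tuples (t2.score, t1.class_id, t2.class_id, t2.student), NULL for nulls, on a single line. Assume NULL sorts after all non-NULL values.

RIGHT JOIN keeps every row from `scores`; unmatched rows get NULL for `classes`'s columns.
Matching on t1.class_id = t2.class_id. A NULL in a compared column never satisfies the condition.
- t1[0] class_id=NULL → no match.
- t1[1] class_id=4 → no match.
- t1[2] class_id=4 → no match.
- t1[3] class_id=2 → 2 match(es) in t2 → 2 row(s).
- t1[4] class_id=8 → no match.
- t1[5] class_id=8 → no match.
- t1[6] class_id=8 → no match.
- t1[7] class_id=3 → no match.
- t1[8] class_id=7 → 2 match(es) in t2 → 2 row(s).
- 2 t2 row(s) had no t1 match → kept, t1 columns NULL.
After projecting and ordering:
t2.score | t1.class_id | t2.class_id | t2.student
49 | 7 | 7 | Ivan
70 | NULL | 1 | Frank
71 | NULL | 1 | Alice
96 | 7 | 7 | Dave
97 | 2 | 2 | Heidi
NULL | 2 | 2 | Dave

(49, 7, 7, Ivan); (70, NULL, 1, Frank); (71, NULL, 1, Alice); (96, 7, 7, Dave); (97, 2, 2, Heidi); (NULL, 2, 2, Dave)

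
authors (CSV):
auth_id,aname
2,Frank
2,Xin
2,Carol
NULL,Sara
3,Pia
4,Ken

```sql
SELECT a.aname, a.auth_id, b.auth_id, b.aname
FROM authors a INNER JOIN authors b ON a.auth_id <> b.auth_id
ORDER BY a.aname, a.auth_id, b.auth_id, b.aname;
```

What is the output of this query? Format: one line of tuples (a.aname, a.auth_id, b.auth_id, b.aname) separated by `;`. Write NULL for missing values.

INNER JOIN keeps only pairs where the ON condition holds.
Matching on a.auth_id <> b.auth_id. A NULL in a compared column never satisfies the condition.
Matched pairs: 14.

(Carol, 2, 3, Pia); (Carol, 2, 4, Ken); (Frank, 2, 3, Pia); (Frank, 2, 4, Ken); (Ken, 4, 2, Carol); (Ken, 4, 2, Frank); (Ken, 4, 2, Xin); (Ken, 4, 3, Pia); (Pia, 3, 2, Carol); (Pia, 3, 2, Frank); (Pia, 3, 2, Xin); (Pia, 3, 4, Ken); (Xin, 2, 3, Pia); (Xin, 2, 4, Ken)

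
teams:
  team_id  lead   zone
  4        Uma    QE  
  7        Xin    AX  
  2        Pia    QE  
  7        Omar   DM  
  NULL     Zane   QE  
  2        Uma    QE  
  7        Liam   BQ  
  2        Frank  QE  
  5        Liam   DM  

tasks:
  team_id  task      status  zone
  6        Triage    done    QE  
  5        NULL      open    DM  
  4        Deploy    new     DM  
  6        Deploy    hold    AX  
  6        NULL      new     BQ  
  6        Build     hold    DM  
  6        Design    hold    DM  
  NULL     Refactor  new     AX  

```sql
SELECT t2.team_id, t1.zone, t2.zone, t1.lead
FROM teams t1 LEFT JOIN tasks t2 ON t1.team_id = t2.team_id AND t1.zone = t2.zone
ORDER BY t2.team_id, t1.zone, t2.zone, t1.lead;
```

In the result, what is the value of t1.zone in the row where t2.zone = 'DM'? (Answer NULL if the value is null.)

DM

LEFT JOIN keeps every row from `teams`; unmatched rows get NULL for `tasks`'s columns.
Matching on t1.team_id = t2.team_id AND t1.zone = t2.zone. A NULL in a compared column never satisfies the condition.
Matched pairs: 1; unmatched t1 rows kept: 8.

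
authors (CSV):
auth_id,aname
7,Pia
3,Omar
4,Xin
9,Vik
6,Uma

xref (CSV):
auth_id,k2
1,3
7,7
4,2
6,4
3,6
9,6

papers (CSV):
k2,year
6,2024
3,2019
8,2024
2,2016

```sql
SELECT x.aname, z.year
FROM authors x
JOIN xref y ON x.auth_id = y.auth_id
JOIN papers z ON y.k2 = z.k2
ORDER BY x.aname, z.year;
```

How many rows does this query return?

3

Joins associate left-to-right: authors INNER JOIN xref on auth_id gives 5 intermediate row(s).
Then INNER JOIN `papers z` on k2: keep only rows whose y.k2 appears in z.
Result: 3 row(s).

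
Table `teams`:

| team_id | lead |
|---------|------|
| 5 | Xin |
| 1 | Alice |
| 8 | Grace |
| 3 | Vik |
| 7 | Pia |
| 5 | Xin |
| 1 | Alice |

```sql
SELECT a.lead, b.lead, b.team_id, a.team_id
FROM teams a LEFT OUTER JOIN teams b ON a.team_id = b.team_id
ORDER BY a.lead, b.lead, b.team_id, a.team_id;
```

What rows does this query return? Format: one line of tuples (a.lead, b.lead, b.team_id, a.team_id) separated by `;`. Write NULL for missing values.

LEFT JOIN keeps every row from `teams a`; unmatched rows get NULL for `teams b`'s columns.
Matching on a.team_id = b.team_id.
Matched pairs: 11; unmatched a rows kept: 0.

(Alice, Alice, 1, 1); (Alice, Alice, 1, 1); (Alice, Alice, 1, 1); (Alice, Alice, 1, 1); (Grace, Grace, 8, 8); (Pia, Pia, 7, 7); (Vik, Vik, 3, 3); (Xin, Xin, 5, 5); (Xin, Xin, 5, 5); (Xin, Xin, 5, 5); (Xin, Xin, 5, 5)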